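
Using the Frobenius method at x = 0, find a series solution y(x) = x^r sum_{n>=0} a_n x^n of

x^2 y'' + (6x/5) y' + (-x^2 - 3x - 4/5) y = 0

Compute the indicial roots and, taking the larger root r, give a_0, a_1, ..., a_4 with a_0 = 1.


Write in Frobenius form y'' + (p(x)/x) y' + (q(x)/x^2) y = 0:
  p(x) = 6/5,  q(x) = -x^2 - 3x - 4/5.
Indicial equation: r(r-1) + (6/5) r + (-4/5) = 0 -> roots r_1 = 4/5, r_2 = -1.
Take r = r_1 = 4/5. Let y(x) = x^r sum_{n>=0} a_n x^n with a_0 = 1.
Substitute y = x^r sum a_n x^n and match x^{r+n}. The recurrence is
  D(n) a_n - 3 a_{n-1} - 1 a_{n-2} = 0,  where D(n) = (r+n)(r+n-1) + (6/5)(r+n) + (-4/5).
  a_n = [3 a_{n-1} + 1 a_{n-2}] / D(n).
Since the indicial polynomial factors as (r - r_1)(r - r_2), D(n) = (r_1 + n - r_1)(r_1 + n - r_2) = n(n + 9/5).
Evaluating step by step (a_0 = 1):
  n = 1: D(1) = 1(1 + 9/5) = 14/5; numerator = 3(1) = 3; a_1 = (3)/(14/5) = 15/14
  n = 2: D(2) = 2(2 + 9/5) = 38/5; numerator = 3(15/14) + 1(1) = 59/14; a_2 = (59/14)/(38/5) = 295/532
  n = 3: D(3) = 3(3 + 9/5) = 72/5; numerator = 3(295/532) + 1(15/14) = 1455/532; a_3 = (1455/532)/(72/5) = 2425/12768
  n = 4: D(4) = 4(4 + 9/5) = 116/5; numerator = 3(2425/12768) + 1(295/532) = 4785/4256; a_4 = (4785/4256)/(116/5) = 825/17024

r = 4/5; a_0 = 1; a_1 = 15/14; a_2 = 295/532; a_3 = 2425/12768; a_4 = 825/17024


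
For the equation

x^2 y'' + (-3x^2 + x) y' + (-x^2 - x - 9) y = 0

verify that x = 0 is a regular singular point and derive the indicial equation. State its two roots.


Divide by x^2 to reach normal form y'' + P_1(x) y' + P_2(x) y = 0 with P_1(x) = -3 + 1/x and P_2(x) = -1 - 1/x - 9/x^2.
x = 0 is a singular point because the y'-coefficient -3 + 1/x has a pole at x = 0 and the y-coefficient -1 - 1/x - 9/x^2 has a pole at x = 0.
It is a regular singular point because x P_1(x) = p(x) = 1 - 3x and x^2 P_2(x) = q(x) = -x^2 - x - 9 are polynomials, hence analytic at x = 0.
p(0) = 1,  q(0) = -9.
Indicial equation: r(r-1) + p(0) r + q(0) = 0, i.e. r^2 + (p(0) - 1) r + q(0) = 0, i.e. r^2 - 9 = 0.
Discriminant: (0)^2 - 4(-9) = 36, so r = (0 ± 6)/2.
Solving: r_1 = 3, r_2 = -3.

indicial: r^2 - 9 = 0; roots r_1 = 3, r_2 = -3


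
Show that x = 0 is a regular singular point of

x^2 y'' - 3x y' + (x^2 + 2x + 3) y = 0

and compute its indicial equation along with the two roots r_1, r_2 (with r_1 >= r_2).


Divide by x^2 to reach normal form y'' + P_1(x) y' + P_2(x) y = 0 with P_1(x) = -3/x and P_2(x) = 1 + 2/x + 3/x^2.
x = 0 is a singular point because the y'-coefficient -3/x has a pole at x = 0 and the y-coefficient 1 + 2/x + 3/x^2 has a pole at x = 0.
It is a regular singular point because x P_1(x) = p(x) = -3 and x^2 P_2(x) = q(x) = x^2 + 2x + 3 are polynomials, hence analytic at x = 0.
p(0) = -3,  q(0) = 3.
Indicial equation: r(r-1) + p(0) r + q(0) = 0, i.e. r^2 + (p(0) - 1) r + q(0) = 0, i.e. r^2 - 4 r + 3 = 0.
Discriminant: (-4)^2 - 4(3) = 4, so r = (4 ± 2)/2.
Solving: r_1 = 3, r_2 = 1.

indicial: r^2 - 4 r + 3 = 0; roots r_1 = 3, r_2 = 1


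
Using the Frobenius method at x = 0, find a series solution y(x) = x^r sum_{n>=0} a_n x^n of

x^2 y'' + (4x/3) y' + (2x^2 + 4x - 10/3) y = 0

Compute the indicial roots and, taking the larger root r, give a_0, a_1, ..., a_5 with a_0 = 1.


Write in Frobenius form y'' + (p(x)/x) y' + (q(x)/x^2) y = 0:
  p(x) = 4/3,  q(x) = 2x^2 + 4x - 10/3.
Indicial equation: r(r-1) + (4/3) r + (-10/3) = 0 -> roots r_1 = 5/3, r_2 = -2.
Take r = r_1 = 5/3. Let y(x) = x^r sum_{n>=0} a_n x^n with a_0 = 1.
Substitute y = x^r sum a_n x^n and match x^{r+n}. The recurrence is
  D(n) a_n + 4 a_{n-1} + 2 a_{n-2} = 0,  where D(n) = (r+n)(r+n-1) + (4/3)(r+n) + (-10/3).
  a_n = [-4 a_{n-1} - 2 a_{n-2}] / D(n).
Since the indicial polynomial factors as (r - r_1)(r - r_2), D(n) = (r_1 + n - r_1)(r_1 + n - r_2) = n(n + 11/3).
Evaluating step by step (a_0 = 1):
  n = 1: D(1) = 1(1 + 11/3) = 14/3; numerator = -4(1) = -4; a_1 = (-4)/(14/3) = -6/7
  n = 2: D(2) = 2(2 + 11/3) = 34/3; numerator = -4(-6/7) - 2(1) = 10/7; a_2 = (10/7)/(34/3) = 15/119
  n = 3: D(3) = 3(3 + 11/3) = 20; numerator = -4(15/119) - 2(-6/7) = 144/119; a_3 = (144/119)/(20) = 36/595
  n = 4: D(4) = 4(4 + 11/3) = 92/3; numerator = -4(36/595) - 2(15/119) = -42/85; a_4 = (-42/85)/(92/3) = -63/3910
  n = 5: D(5) = 5(5 + 11/3) = 130/3; numerator = -4(-63/3910) - 2(36/595) = -774/13685; a_5 = (-774/13685)/(130/3) = -1161/889525

r = 5/3; a_0 = 1; a_1 = -6/7; a_2 = 15/119; a_3 = 36/595; a_4 = -63/3910; a_5 = -1161/889525


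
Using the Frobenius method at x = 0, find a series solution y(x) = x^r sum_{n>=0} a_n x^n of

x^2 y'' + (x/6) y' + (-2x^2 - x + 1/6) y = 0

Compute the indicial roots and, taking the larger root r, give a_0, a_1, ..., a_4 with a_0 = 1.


Write in Frobenius form y'' + (p(x)/x) y' + (q(x)/x^2) y = 0:
  p(x) = 1/6,  q(x) = -2x^2 - x + 1/6.
Indicial equation: r(r-1) + (1/6) r + (1/6) = 0 -> roots r_1 = 1/2, r_2 = 1/3.
Take r = r_1 = 1/2. Let y(x) = x^r sum_{n>=0} a_n x^n with a_0 = 1.
Substitute y = x^r sum a_n x^n and match x^{r+n}. The recurrence is
  D(n) a_n - 1 a_{n-1} - 2 a_{n-2} = 0,  where D(n) = (r+n)(r+n-1) + (1/6)(r+n) + (1/6).
  a_n = [1 a_{n-1} + 2 a_{n-2}] / D(n).
Since the indicial polynomial factors as (r - r_1)(r - r_2), D(n) = (r_1 + n - r_1)(r_1 + n - r_2) = n(n + 1/6).
Evaluating step by step (a_0 = 1):
  n = 1: D(1) = 1(1 + 1/6) = 7/6; numerator = 1(1) = 1; a_1 = (1)/(7/6) = 6/7
  n = 2: D(2) = 2(2 + 1/6) = 13/3; numerator = 1(6/7) + 2(1) = 20/7; a_2 = (20/7)/(13/3) = 60/91
  n = 3: D(3) = 3(3 + 1/6) = 19/2; numerator = 1(60/91) + 2(6/7) = 216/91; a_3 = (216/91)/(19/2) = 432/1729
  n = 4: D(4) = 4(4 + 1/6) = 50/3; numerator = 1(432/1729) + 2(60/91) = 2712/1729; a_4 = (2712/1729)/(50/3) = 4068/43225

r = 1/2; a_0 = 1; a_1 = 6/7; a_2 = 60/91; a_3 = 432/1729; a_4 = 4068/43225


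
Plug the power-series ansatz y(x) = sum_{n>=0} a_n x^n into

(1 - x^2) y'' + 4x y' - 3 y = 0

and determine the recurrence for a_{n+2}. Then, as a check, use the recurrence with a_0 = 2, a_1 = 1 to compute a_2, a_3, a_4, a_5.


Substitute y = sum_n a_n x^n.
(1 - 1 x^2) y'' contributes (n+2)(n+1) a_{n+2} - n(n-1) a_n at x^n.
4 x y'(x) contributes 4 n a_n at x^n.
-3 y(x) contributes -3 a_n at x^n.
Matching x^n: (n+2)(n+1) a_{n+2} + (-n(n-1) + 4 n - 3) a_n = 0.
Thus a_{n+2} = (n(n-1) - 4 n + 3) / ((n+1)(n+2)) * a_n.

Check with a_0 = 2, a_1 = 1 (apply the recurrence for n = 0, 1, 2, 3): a_0 = 2, a_1 = 1, a_2 = 3, a_3 = -1/6, a_4 = -3/4, a_5 = 1/40.

a_(n+2) = (n(n-1) - 4 n + 3) / ((n+1)(n+2)) * a_n; check: a_0 = 2, a_1 = 1, a_2 = 3, a_3 = -1/6, a_4 = -3/4, a_5 = 1/40


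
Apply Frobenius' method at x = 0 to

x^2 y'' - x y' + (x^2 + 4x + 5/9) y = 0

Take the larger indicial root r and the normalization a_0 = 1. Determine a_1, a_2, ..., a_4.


Write in Frobenius form y'' + (p(x)/x) y' + (q(x)/x^2) y = 0:
  p(x) = -1,  q(x) = x^2 + 4x + 5/9.
Indicial equation: r(r-1) + (-1) r + (5/9) = 0 -> roots r_1 = 5/3, r_2 = 1/3.
Take r = r_1 = 5/3. Let y(x) = x^r sum_{n>=0} a_n x^n with a_0 = 1.
Substitute y = x^r sum a_n x^n and match x^{r+n}. The recurrence is
  D(n) a_n + 4 a_{n-1} + 1 a_{n-2} = 0,  where D(n) = (r+n)(r+n-1) + (-1)(r+n) + (5/9).
  a_n = [-4 a_{n-1} - 1 a_{n-2}] / D(n).
Since the indicial polynomial factors as (r - r_1)(r - r_2), D(n) = (r_1 + n - r_1)(r_1 + n - r_2) = n(n + 4/3).
Evaluating step by step (a_0 = 1):
  n = 1: D(1) = 1(1 + 4/3) = 7/3; numerator = -4(1) = -4; a_1 = (-4)/(7/3) = -12/7
  n = 2: D(2) = 2(2 + 4/3) = 20/3; numerator = -4(-12/7) - 1(1) = 41/7; a_2 = (41/7)/(20/3) = 123/140
  n = 3: D(3) = 3(3 + 4/3) = 13; numerator = -4(123/140) - 1(-12/7) = -9/5; a_3 = (-9/5)/(13) = -9/65
  n = 4: D(4) = 4(4 + 4/3) = 64/3; numerator = -4(-9/65) - 1(123/140) = -591/1820; a_4 = (-591/1820)/(64/3) = -1773/116480

r = 5/3; a_0 = 1; a_1 = -12/7; a_2 = 123/140; a_3 = -9/65; a_4 = -1773/116480


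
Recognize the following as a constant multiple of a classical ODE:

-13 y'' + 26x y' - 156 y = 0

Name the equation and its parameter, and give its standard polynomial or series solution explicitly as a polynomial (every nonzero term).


All three coefficients share the factor -13; dividing through by -13 gives  y'' - 2x y' + 12 y = 0.
This matches the Hermite equation y'' - 2x y' + 2n y = 0 with 2n = 12, so n = 6; the polynomial solution is H_6(x).
With y = sum_k a_k x^k, matching x^k gives (k+2)(k+1) a_{k+2} = 2(k - n) a_k = 2(k - 6) a_k. The right side vanishes at k = 6, so the series with the parity of 6 terminates at degree 6.
Standard normalization: leading coefficient of H_n is 2^n, so a_6 = 2^6 = 64. Work downward with a_k = (k+1)(k+2) a_{k+2} / (2(k - n)):
  a_4 = (5)(6)(64) / (2(4 - 6)) = 1920/(-4) = -480
  a_2 = (3)(4)(-480) / (2(2 - 6)) = -5760/(-8) = 720
  a_0 = (1)(2)(720) / (2(0 - 6)) = 1440/(-12) = -120
Hence H_6(x) = 64 x^6 - 480 x^4 + 720 x^2 - 120.

H_6(x); series = 64 x^6 - 480 x^4 + 720 x^2 - 120


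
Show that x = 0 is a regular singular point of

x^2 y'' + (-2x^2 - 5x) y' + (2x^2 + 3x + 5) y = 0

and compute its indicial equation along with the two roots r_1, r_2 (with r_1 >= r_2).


Divide by x^2 to reach normal form y'' + P_1(x) y' + P_2(x) y = 0 with P_1(x) = -2 - 5/x and P_2(x) = 2 + 3/x + 5/x^2.
x = 0 is a singular point because the y'-coefficient -2 - 5/x has a pole at x = 0 and the y-coefficient 2 + 3/x + 5/x^2 has a pole at x = 0.
It is a regular singular point because x P_1(x) = p(x) = -2x - 5 and x^2 P_2(x) = q(x) = 2x^2 + 3x + 5 are polynomials, hence analytic at x = 0.
p(0) = -5,  q(0) = 5.
Indicial equation: r(r-1) + p(0) r + q(0) = 0, i.e. r^2 + (p(0) - 1) r + q(0) = 0, i.e. r^2 - 6 r + 5 = 0.
Discriminant: (-6)^2 - 4(5) = 16, so r = (6 ± 4)/2.
Solving: r_1 = 5, r_2 = 1.

indicial: r^2 - 6 r + 5 = 0; roots r_1 = 5, r_2 = 1


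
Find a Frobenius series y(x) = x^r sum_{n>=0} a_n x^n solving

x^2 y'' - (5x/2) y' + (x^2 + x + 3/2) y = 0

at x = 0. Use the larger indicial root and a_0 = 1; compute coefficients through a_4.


Write in Frobenius form y'' + (p(x)/x) y' + (q(x)/x^2) y = 0:
  p(x) = -5/2,  q(x) = x^2 + x + 3/2.
Indicial equation: r(r-1) + (-5/2) r + (3/2) = 0 -> roots r_1 = 3, r_2 = 1/2.
Take r = r_1 = 3. Let y(x) = x^r sum_{n>=0} a_n x^n with a_0 = 1.
Substitute y = x^r sum a_n x^n and match x^{r+n}. The recurrence is
  D(n) a_n + 1 a_{n-1} + 1 a_{n-2} = 0,  where D(n) = (r+n)(r+n-1) + (-5/2)(r+n) + (3/2).
  a_n = [-1 a_{n-1} - 1 a_{n-2}] / D(n).
Since the indicial polynomial factors as (r - r_1)(r - r_2), D(n) = (r_1 + n - r_1)(r_1 + n - r_2) = n(n + 5/2).
Evaluating step by step (a_0 = 1):
  n = 1: D(1) = 1(1 + 5/2) = 7/2; numerator = -1(1) = -1; a_1 = (-1)/(7/2) = -2/7
  n = 2: D(2) = 2(2 + 5/2) = 9; numerator = -1(-2/7) - 1(1) = -5/7; a_2 = (-5/7)/(9) = -5/63
  n = 3: D(3) = 3(3 + 5/2) = 33/2; numerator = -1(-5/63) - 1(-2/7) = 23/63; a_3 = (23/63)/(33/2) = 46/2079
  n = 4: D(4) = 4(4 + 5/2) = 26; numerator = -1(46/2079) - 1(-5/63) = 17/297; a_4 = (17/297)/(26) = 17/7722

r = 3; a_0 = 1; a_1 = -2/7; a_2 = -5/63; a_3 = 46/2079; a_4 = 17/7722


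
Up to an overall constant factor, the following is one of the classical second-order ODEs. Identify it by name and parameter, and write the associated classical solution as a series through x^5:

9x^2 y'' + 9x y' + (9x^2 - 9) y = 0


All three coefficients share the factor 9; dividing through by 9 gives  x^2 y'' + x y' + (x^2 - 1) y = 0.
This matches the Bessel equation x^2 y'' + x y' + (x^2 - nu^2) y = 0 with nu^2 = 1, so nu = 1; the solution bounded at x = 0 is J_1(x).
Frobenius at x = 0: indicial roots ±nu; for r = nu the recurrence k(k + 2nu) c_k = -c_{k-2} gives the standard series J_nu(x) = sum_{k>=0} (-1)^k / (k! (k+nu)!) (x/2)^(2k+nu). Evaluate the first 3 terms:
  k = 0: (-1)^0 / (0! * 1! * 2^1) x^1 = 1/(1*1*2) x^1 = (1/2) x^1
  k = 1: (-1)^1 / (1! * 2! * 2^3) x^3 = -1/(1*2*8) x^3 = (-1/16) x^3
  k = 2: (-1)^2 / (2! * 3! * 2^5) x^5 = 1/(2*6*32) x^5 = (1/384) x^5
Hence J_1(x) = x^5/384 - x^3/16 + x/2 + ....

J_1(x); series = x^5/384 - x^3/16 + x/2


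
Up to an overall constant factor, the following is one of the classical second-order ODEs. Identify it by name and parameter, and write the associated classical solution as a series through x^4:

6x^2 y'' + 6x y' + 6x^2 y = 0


All three coefficients share the factor 6; dividing through by 6 gives  x^2 y'' + x y' + x^2 y = 0.
This matches the Bessel equation x^2 y'' + x y' + (x^2 - nu^2) y = 0 with nu^2 = 0, so nu = 0; the solution bounded at x = 0 is J_0(x).
Frobenius at x = 0: indicial roots ±nu; for r = nu the recurrence k(k + 2nu) c_k = -c_{k-2} gives the standard series J_nu(x) = sum_{k>=0} (-1)^k / (k! (k+nu)!) (x/2)^(2k+nu). Evaluate the first 3 terms:
  k = 0: (-1)^0 / (0! * 0! * 2^0) x^0 = 1/(1*1*1) x^0 = (1) x^0
  k = 1: (-1)^1 / (1! * 1! * 2^2) x^2 = -1/(1*1*4) x^2 = (-1/4) x^2
  k = 2: (-1)^2 / (2! * 2! * 2^4) x^4 = 1/(2*2*16) x^4 = (1/64) x^4
Hence J_0(x) = x^4/64 - x^2/4 + 1 + ....

J_0(x); series = x^4/64 - x^2/4 + 1


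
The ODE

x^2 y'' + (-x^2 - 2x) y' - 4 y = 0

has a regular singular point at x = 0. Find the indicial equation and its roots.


Divide by x^2 to reach normal form y'' + P_1(x) y' + P_2(x) y = 0 with P_1(x) = -1 - 2/x and P_2(x) = -4/x^2.
x = 0 is a singular point because the y'-coefficient -1 - 2/x has a pole at x = 0 and the y-coefficient -4/x^2 has a pole at x = 0.
It is a regular singular point because x P_1(x) = p(x) = -x - 2 and x^2 P_2(x) = q(x) = -4 are polynomials, hence analytic at x = 0.
p(0) = -2,  q(0) = -4.
Indicial equation: r(r-1) + p(0) r + q(0) = 0, i.e. r^2 + (p(0) - 1) r + q(0) = 0, i.e. r^2 - 3 r - 4 = 0.
Discriminant: (-3)^2 - 4(-4) = 25, so r = (3 ± 5)/2.
Solving: r_1 = 4, r_2 = -1.

indicial: r^2 - 3 r - 4 = 0; roots r_1 = 4, r_2 = -1


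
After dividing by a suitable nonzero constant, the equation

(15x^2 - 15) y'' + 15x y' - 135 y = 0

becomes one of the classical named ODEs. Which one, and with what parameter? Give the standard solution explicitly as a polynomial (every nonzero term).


All three coefficients share the factor -15; dividing through by -15 gives  (1 - x^2) y'' - x y' + 9 y = 0.
This matches the Chebyshev equation (1 - x^2) y'' - x y' + n^2 y = 0 (note the -x y' term, not -2x y') with n^2 = 9, so n = 3; the polynomial solution is T_3(x).
With y = sum_k a_k x^k, matching x^k gives (k+2)(k+1) a_{k+2} = (k^2 - n^2) a_k = (k - 3)(k + 3) a_k. The right side vanishes at k = 3, so the series with the parity of 3 terminates at degree 3.
Standard normalization: leading coefficient of T_n is 2^(n-1), so a_3 = 2^2 = 4. Work downward with a_k = (k+1)(k+2) a_{k+2} / ((k - 3)(k + 3)):
  a_1 = (2)(3)(4) / ((1 - 3)(1 + 3)) = 24/(-8) = -3
Hence T_3(x) = 4 x^3 - 3 x.

T_3(x); series = 4 x^3 - 3 x


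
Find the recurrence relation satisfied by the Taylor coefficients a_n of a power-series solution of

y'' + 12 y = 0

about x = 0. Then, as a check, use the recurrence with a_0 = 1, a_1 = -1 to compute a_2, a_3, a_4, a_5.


Substitute y = sum_n a_n x^n into y'' + (const) y = 0.
y''(x) = sum_{n>=0} (n+2)(n+1) a_{n+2} x^n.
The ODE becomes sum_n [(n+2)(n+1) a_{n+2} + 12 a_n] x^n = 0.
Setting each coefficient to zero gives the recurrence:
  (n+2)(n+1) a_{n+2} + 12 a_n = 0,
  a_{n+2} = -12 / ((n+1)(n+2)) a_n.

Check with a_0 = 1, a_1 = -1 (apply the recurrence for n = 0, 1, 2, 3): a_0 = 1, a_1 = -1, a_2 = -6, a_3 = 2, a_4 = 6, a_5 = -6/5.

a_{n+2} = -12/((n+1)(n+2)) * a_n; check: a_0 = 1, a_1 = -1, a_2 = -6, a_3 = 2, a_4 = 6, a_5 = -6/5


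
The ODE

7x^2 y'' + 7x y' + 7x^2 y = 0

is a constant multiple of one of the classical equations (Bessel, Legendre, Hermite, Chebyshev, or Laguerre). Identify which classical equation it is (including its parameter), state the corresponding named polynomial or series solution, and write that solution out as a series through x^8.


All three coefficients share the factor 7; dividing through by 7 gives  x^2 y'' + x y' + x^2 y = 0.
This matches the Bessel equation x^2 y'' + x y' + (x^2 - nu^2) y = 0 with nu^2 = 0, so nu = 0; the solution bounded at x = 0 is J_0(x).
Frobenius at x = 0: indicial roots ±nu; for r = nu the recurrence k(k + 2nu) c_k = -c_{k-2} gives the standard series J_nu(x) = sum_{k>=0} (-1)^k / (k! (k+nu)!) (x/2)^(2k+nu). Evaluate the first 5 terms:
  k = 0: (-1)^0 / (0! * 0! * 2^0) x^0 = 1/(1*1*1) x^0 = (1) x^0
  k = 1: (-1)^1 / (1! * 1! * 2^2) x^2 = -1/(1*1*4) x^2 = (-1/4) x^2
  k = 2: (-1)^2 / (2! * 2! * 2^4) x^4 = 1/(2*2*16) x^4 = (1/64) x^4
  k = 3: (-1)^3 / (3! * 3! * 2^6) x^6 = -1/(6*6*64) x^6 = (-1/2304) x^6
  k = 4: (-1)^4 / (4! * 4! * 2^8) x^8 = 1/(24*24*256) x^8 = (1/147456) x^8
Hence J_0(x) = x^8/147456 - x^6/2304 + x^4/64 - x^2/4 + 1 + ....

J_0(x); series = x^8/147456 - x^6/2304 + x^4/64 - x^2/4 + 1


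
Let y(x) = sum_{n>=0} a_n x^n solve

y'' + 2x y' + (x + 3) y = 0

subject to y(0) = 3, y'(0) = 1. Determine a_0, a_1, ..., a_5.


Ansatz: y(x) = sum_{n>=0} a_n x^n, so y'(x) = sum_{n>=1} n a_n x^(n-1) and y''(x) = sum_{n>=2} n(n-1) a_n x^(n-2).
Substitute into P(x) y'' + Q(x) y' + R(x) y = 0 with P(x) = 1, Q(x) = 2x, R(x) = x + 3, and match powers of x.
Initial conditions: a_0 = 3, a_1 = 1.
Setting the coefficient of each power of x to zero and solving order by order (substituting the coefficients already found):
  x^0: 2 a_2 + 3 a_0 = 0  ->  2 a_2 = -3 a_0 = -9  ->  a_2 = -9/2
  x^1: 6 a_3 + 5 a_1 + a_0 = 0  ->  6 a_3 = -5 a_1 - a_0 = -8  ->  a_3 = -4/3
  x^2: 12 a_4 + 7 a_2 + a_1 = 0  ->  12 a_4 = -7 a_2 - a_1 = 61/2  ->  a_4 = 61/24
  x^3: 20 a_5 + 9 a_3 + a_2 = 0  ->  20 a_5 = -9 a_3 - a_2 = 33/2  ->  a_5 = 33/40
Truncated series: y(x) = 3 + x - (9/2) x^2 - (4/3) x^3 + (61/24) x^4 + (33/40) x^5 + O(x^6).

a_0 = 3; a_1 = 1; a_2 = -9/2; a_3 = -4/3; a_4 = 61/24; a_5 = 33/40


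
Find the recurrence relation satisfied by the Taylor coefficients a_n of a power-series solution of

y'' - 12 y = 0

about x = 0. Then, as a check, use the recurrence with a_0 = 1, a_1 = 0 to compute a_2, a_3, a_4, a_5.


Substitute y = sum_n a_n x^n into y'' + (const) y = 0.
y''(x) = sum_{n>=0} (n+2)(n+1) a_{n+2} x^n.
The ODE becomes sum_n [(n+2)(n+1) a_{n+2} - 12 a_n] x^n = 0.
Setting each coefficient to zero gives the recurrence:
  (n+2)(n+1) a_{n+2} - 12 a_n = 0,
  a_{n+2} = 12 / ((n+1)(n+2)) a_n.

Check with a_0 = 1, a_1 = 0 (apply the recurrence for n = 0, 1, 2, 3): a_0 = 1, a_1 = 0, a_2 = 6, a_3 = 0, a_4 = 6, a_5 = 0.

a_{n+2} = 12/((n+1)(n+2)) * a_n; check: a_0 = 1, a_1 = 0, a_2 = 6, a_3 = 0, a_4 = 6, a_5 = 0


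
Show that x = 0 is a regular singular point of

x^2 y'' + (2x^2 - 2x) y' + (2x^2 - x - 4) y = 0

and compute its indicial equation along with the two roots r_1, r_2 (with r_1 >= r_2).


Divide by x^2 to reach normal form y'' + P_1(x) y' + P_2(x) y = 0 with P_1(x) = 2 - 2/x and P_2(x) = 2 - 1/x - 4/x^2.
x = 0 is a singular point because the y'-coefficient 2 - 2/x has a pole at x = 0 and the y-coefficient 2 - 1/x - 4/x^2 has a pole at x = 0.
It is a regular singular point because x P_1(x) = p(x) = 2x - 2 and x^2 P_2(x) = q(x) = 2x^2 - x - 4 are polynomials, hence analytic at x = 0.
p(0) = -2,  q(0) = -4.
Indicial equation: r(r-1) + p(0) r + q(0) = 0, i.e. r^2 + (p(0) - 1) r + q(0) = 0, i.e. r^2 - 3 r - 4 = 0.
Discriminant: (-3)^2 - 4(-4) = 25, so r = (3 ± 5)/2.
Solving: r_1 = 4, r_2 = -1.

indicial: r^2 - 3 r - 4 = 0; roots r_1 = 4, r_2 = -1


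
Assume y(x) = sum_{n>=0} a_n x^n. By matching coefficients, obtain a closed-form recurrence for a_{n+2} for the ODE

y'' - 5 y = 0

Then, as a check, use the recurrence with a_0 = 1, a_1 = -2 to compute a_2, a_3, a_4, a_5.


Substitute y = sum_n a_n x^n into y'' + (const) y = 0.
y''(x) = sum_{n>=0} (n+2)(n+1) a_{n+2} x^n.
The ODE becomes sum_n [(n+2)(n+1) a_{n+2} - 5 a_n] x^n = 0.
Setting each coefficient to zero gives the recurrence:
  (n+2)(n+1) a_{n+2} - 5 a_n = 0,
  a_{n+2} = 5 / ((n+1)(n+2)) a_n.

Check with a_0 = 1, a_1 = -2 (apply the recurrence for n = 0, 1, 2, 3): a_0 = 1, a_1 = -2, a_2 = 5/2, a_3 = -5/3, a_4 = 25/24, a_5 = -5/12.

a_{n+2} = 5/((n+1)(n+2)) * a_n; check: a_0 = 1, a_1 = -2, a_2 = 5/2, a_3 = -5/3, a_4 = 25/24, a_5 = -5/12


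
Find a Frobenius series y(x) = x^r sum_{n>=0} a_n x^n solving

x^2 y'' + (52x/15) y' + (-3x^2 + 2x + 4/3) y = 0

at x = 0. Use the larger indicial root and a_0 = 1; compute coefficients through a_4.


Write in Frobenius form y'' + (p(x)/x) y' + (q(x)/x^2) y = 0:
  p(x) = 52/15,  q(x) = -3x^2 + 2x + 4/3.
Indicial equation: r(r-1) + (52/15) r + (4/3) = 0 -> roots r_1 = -4/5, r_2 = -5/3.
Take r = r_1 = -4/5. Let y(x) = x^r sum_{n>=0} a_n x^n with a_0 = 1.
Substitute y = x^r sum a_n x^n and match x^{r+n}. The recurrence is
  D(n) a_n + 2 a_{n-1} - 3 a_{n-2} = 0,  where D(n) = (r+n)(r+n-1) + (52/15)(r+n) + (4/3).
  a_n = [-2 a_{n-1} + 3 a_{n-2}] / D(n).
Since the indicial polynomial factors as (r - r_1)(r - r_2), D(n) = (r_1 + n - r_1)(r_1 + n - r_2) = n(n + 13/15).
Evaluating step by step (a_0 = 1):
  n = 1: D(1) = 1(1 + 13/15) = 28/15; numerator = -2(1) = -2; a_1 = (-2)/(28/15) = -15/14
  n = 2: D(2) = 2(2 + 13/15) = 86/15; numerator = -2(-15/14) + 3(1) = 36/7; a_2 = (36/7)/(86/15) = 270/301
  n = 3: D(3) = 3(3 + 13/15) = 58/5; numerator = -2(270/301) + 3(-15/14) = -3015/602; a_3 = (-3015/602)/(58/5) = -15075/34916
  n = 4: D(4) = 4(4 + 13/15) = 292/15; numerator = -2(-15075/34916) + 3(270/301) = 8865/2494; a_4 = (8865/2494)/(292/15) = 132975/728248

r = -4/5; a_0 = 1; a_1 = -15/14; a_2 = 270/301; a_3 = -15075/34916; a_4 = 132975/728248


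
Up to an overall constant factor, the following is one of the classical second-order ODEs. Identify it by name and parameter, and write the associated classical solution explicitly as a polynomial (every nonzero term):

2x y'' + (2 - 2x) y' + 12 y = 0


All three coefficients share the factor 2; dividing through by 2 gives  x y'' + (1 - x) y' + 6 y = 0.
This matches the Laguerre equation x y'' + (1 - x) y' + n y = 0 with n = 6; the polynomial solution is L_6(x).
With y = sum_k a_k x^k, matching x^k gives (k+1)k a_{k+1} + (k+1) a_{k+1} - k a_k + n a_k = 0, i.e. (k+1)^2 a_{k+1} = (k - n) a_k = (k - 6) a_k. The right side vanishes at k = 6, so the series terminates at degree 6.
Standard normalization L_n(0) = 1 gives a_0 = 1. Work upward with a_{k+1} = (k - 6) a_k / (k+1)^2:
  a_1 = (0 - 6)(1) / 1^2 = -6/1 = -6
  a_2 = (1 - 6)(-6) / 2^2 = 30/4 = 15/2
  a_3 = (2 - 6)(15/2) / 3^2 = -30/9 = -10/3
  a_4 = (3 - 6)(-10/3) / 4^2 = 10/16 = 5/8
  a_5 = (4 - 6)(5/8) / 5^2 = (-5/4)/25 = -1/20
  a_6 = (5 - 6)(-1/20) / 6^2 = (1/20)/36 = 1/720
Hence L_6(x) = x^6/720 - x^5/20 + 5 x^4/8 - 10 x^3/3 + 15 x^2/2 - 6 x + 1.

L_6(x); series = x^6/720 - x^5/20 + 5 x^4/8 - 10 x^3/3 + 15 x^2/2 - 6 x + 1


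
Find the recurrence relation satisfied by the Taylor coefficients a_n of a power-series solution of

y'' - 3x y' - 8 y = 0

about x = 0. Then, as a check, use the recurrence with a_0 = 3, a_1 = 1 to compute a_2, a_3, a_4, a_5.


Substitute y = sum_n a_n x^n.
y''(x) has coefficient (n+2)(n+1) a_{n+2} at x^n;
-3 x y'(x) has coefficient -3 n a_n at x^n (shift);
-8 y(x) has coefficient -8 a_n at x^n.
Matching x^n: (n+2)(n+1) a_{n+2} + (-3n - 8) a_n = 0.
Thus a_{n+2} = (3n + 8) / ((n+1)(n+2)) * a_n.

Check with a_0 = 3, a_1 = 1 (apply the recurrence for n = 0, 1, 2, 3): a_0 = 3, a_1 = 1, a_2 = 12, a_3 = 11/6, a_4 = 14, a_5 = 187/120.

a_(n+2) = (3n + 8) / ((n+1)(n+2)) * a_n; check: a_0 = 3, a_1 = 1, a_2 = 12, a_3 = 11/6, a_4 = 14, a_5 = 187/120


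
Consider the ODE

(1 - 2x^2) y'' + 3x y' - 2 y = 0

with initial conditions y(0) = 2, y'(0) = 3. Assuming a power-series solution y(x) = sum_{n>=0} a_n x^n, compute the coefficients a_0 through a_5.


Ansatz: y(x) = sum_{n>=0} a_n x^n, so y'(x) = sum_{n>=1} n a_n x^(n-1) and y''(x) = sum_{n>=2} n(n-1) a_n x^(n-2).
Substitute into P(x) y'' + Q(x) y' + R(x) y = 0 with P(x) = 1 - 2x^2, Q(x) = 3x, R(x) = -2, and match powers of x.
Initial conditions: a_0 = 2, a_1 = 3.
Setting the coefficient of each power of x to zero and solving order by order (substituting the coefficients already found):
  x^0: 2 a_2 - 2 a_0 = 0  ->  2 a_2 = 2 a_0 = 4  ->  a_2 = 2
  x^1: 6 a_3 + a_1 = 0  ->  6 a_3 = -a_1 = -3  ->  a_3 = -1/2
  x^2: 12 a_4 = 0  ->  a_4 = 0
  x^3: 20 a_5 - 5 a_3 = 0  ->  20 a_5 = 5 a_3 = -5/2  ->  a_5 = -1/8
Truncated series: y(x) = 2 + 3 x + 2 x^2 - (1/2) x^3 - (1/8) x^5 + O(x^6).

a_0 = 2; a_1 = 3; a_2 = 2; a_3 = -1/2; a_4 = 0; a_5 = -1/8


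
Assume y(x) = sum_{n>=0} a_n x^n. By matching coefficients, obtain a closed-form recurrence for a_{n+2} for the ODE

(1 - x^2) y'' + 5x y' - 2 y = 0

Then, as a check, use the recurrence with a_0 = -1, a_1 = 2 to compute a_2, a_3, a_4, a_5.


Substitute y = sum_n a_n x^n.
(1 - 1 x^2) y'' contributes (n+2)(n+1) a_{n+2} - n(n-1) a_n at x^n.
5 x y'(x) contributes 5 n a_n at x^n.
-2 y(x) contributes -2 a_n at x^n.
Matching x^n: (n+2)(n+1) a_{n+2} + (-n(n-1) + 5 n - 2) a_n = 0.
Thus a_{n+2} = (n(n-1) - 5 n + 2) / ((n+1)(n+2)) * a_n.

Check with a_0 = -1, a_1 = 2 (apply the recurrence for n = 0, 1, 2, 3): a_0 = -1, a_1 = 2, a_2 = -1, a_3 = -1, a_4 = 1/2, a_5 = 7/20.

a_(n+2) = (n(n-1) - 5 n + 2) / ((n+1)(n+2)) * a_n; check: a_0 = -1, a_1 = 2, a_2 = -1, a_3 = -1, a_4 = 1/2, a_5 = 7/20


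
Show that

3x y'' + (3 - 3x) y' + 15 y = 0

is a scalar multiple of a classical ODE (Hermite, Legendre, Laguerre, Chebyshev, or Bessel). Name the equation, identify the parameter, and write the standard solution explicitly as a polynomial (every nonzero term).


All three coefficients share the factor 3; dividing through by 3 gives  x y'' + (1 - x) y' + 5 y = 0.
This matches the Laguerre equation x y'' + (1 - x) y' + n y = 0 with n = 5; the polynomial solution is L_5(x).
With y = sum_k a_k x^k, matching x^k gives (k+1)k a_{k+1} + (k+1) a_{k+1} - k a_k + n a_k = 0, i.e. (k+1)^2 a_{k+1} = (k - n) a_k = (k - 5) a_k. The right side vanishes at k = 5, so the series terminates at degree 5.
Standard normalization L_n(0) = 1 gives a_0 = 1. Work upward with a_{k+1} = (k - 5) a_k / (k+1)^2:
  a_1 = (0 - 5)(1) / 1^2 = -5/1 = -5
  a_2 = (1 - 5)(-5) / 2^2 = 20/4 = 5
  a_3 = (2 - 5)(5) / 3^2 = -15/9 = -5/3
  a_4 = (3 - 5)(-5/3) / 4^2 = (10/3)/16 = 5/24
  a_5 = (4 - 5)(5/24) / 5^2 = (-5/24)/25 = -1/120
Hence L_5(x) = -x^5/120 + 5 x^4/24 - 5 x^3/3 + 5 x^2 - 5 x + 1.

L_5(x); series = -x^5/120 + 5 x^4/24 - 5 x^3/3 + 5 x^2 - 5 x + 1


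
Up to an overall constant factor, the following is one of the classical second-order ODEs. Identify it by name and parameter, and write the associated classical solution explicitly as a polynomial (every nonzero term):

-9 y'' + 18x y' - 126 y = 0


All three coefficients share the factor -9; dividing through by -9 gives  y'' - 2x y' + 14 y = 0.
This matches the Hermite equation y'' - 2x y' + 2n y = 0 with 2n = 14, so n = 7; the polynomial solution is H_7(x).
With y = sum_k a_k x^k, matching x^k gives (k+2)(k+1) a_{k+2} = 2(k - n) a_k = 2(k - 7) a_k. The right side vanishes at k = 7, so the series with the parity of 7 terminates at degree 7.
Standard normalization: leading coefficient of H_n is 2^n, so a_7 = 2^7 = 128. Work downward with a_k = (k+1)(k+2) a_{k+2} / (2(k - n)):
  a_5 = (6)(7)(128) / (2(5 - 7)) = 5376/(-4) = -1344
  a_3 = (4)(5)(-1344) / (2(3 - 7)) = -26880/(-8) = 3360
  a_1 = (2)(3)(3360) / (2(1 - 7)) = 20160/(-12) = -1680
Hence H_7(x) = 128 x^7 - 1344 x^5 + 3360 x^3 - 1680 x.

H_7(x); series = 128 x^7 - 1344 x^5 + 3360 x^3 - 1680 x


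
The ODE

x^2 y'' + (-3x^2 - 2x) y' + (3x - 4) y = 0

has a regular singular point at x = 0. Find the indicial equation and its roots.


Divide by x^2 to reach normal form y'' + P_1(x) y' + P_2(x) y = 0 with P_1(x) = -3 - 2/x and P_2(x) = 3/x - 4/x^2.
x = 0 is a singular point because the y'-coefficient -3 - 2/x has a pole at x = 0 and the y-coefficient 3/x - 4/x^2 has a pole at x = 0.
It is a regular singular point because x P_1(x) = p(x) = -3x - 2 and x^2 P_2(x) = q(x) = 3x - 4 are polynomials, hence analytic at x = 0.
p(0) = -2,  q(0) = -4.
Indicial equation: r(r-1) + p(0) r + q(0) = 0, i.e. r^2 + (p(0) - 1) r + q(0) = 0, i.e. r^2 - 3 r - 4 = 0.
Discriminant: (-3)^2 - 4(-4) = 25, so r = (3 ± 5)/2.
Solving: r_1 = 4, r_2 = -1.

indicial: r^2 - 3 r - 4 = 0; roots r_1 = 4, r_2 = -1


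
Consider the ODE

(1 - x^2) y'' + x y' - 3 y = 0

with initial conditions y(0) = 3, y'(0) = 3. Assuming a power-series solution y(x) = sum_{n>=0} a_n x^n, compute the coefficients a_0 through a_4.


Ansatz: y(x) = sum_{n>=0} a_n x^n, so y'(x) = sum_{n>=1} n a_n x^(n-1) and y''(x) = sum_{n>=2} n(n-1) a_n x^(n-2).
Substitute into P(x) y'' + Q(x) y' + R(x) y = 0 with P(x) = 1 - x^2, Q(x) = x, R(x) = -3, and match powers of x.
Initial conditions: a_0 = 3, a_1 = 3.
Setting the coefficient of each power of x to zero and solving order by order (substituting the coefficients already found):
  x^0: 2 a_2 - 3 a_0 = 0  ->  2 a_2 = 3 a_0 = 9  ->  a_2 = 9/2
  x^1: 6 a_3 - 2 a_1 = 0  ->  6 a_3 = 2 a_1 = 6  ->  a_3 = 1
  x^2: 12 a_4 - 3 a_2 = 0  ->  12 a_4 = 3 a_2 = 27/2  ->  a_4 = 9/8
Truncated series: y(x) = 3 + 3 x + (9/2) x^2 + x^3 + (9/8) x^4 + O(x^5).

a_0 = 3; a_1 = 3; a_2 = 9/2; a_3 = 1; a_4 = 9/8


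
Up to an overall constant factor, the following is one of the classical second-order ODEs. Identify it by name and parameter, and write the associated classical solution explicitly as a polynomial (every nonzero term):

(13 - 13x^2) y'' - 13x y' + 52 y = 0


All three coefficients share the factor 13; dividing through by 13 gives  (1 - x^2) y'' - x y' + 4 y = 0.
This matches the Chebyshev equation (1 - x^2) y'' - x y' + n^2 y = 0 (note the -x y' term, not -2x y') with n^2 = 4, so n = 2; the polynomial solution is T_2(x).
With y = sum_k a_k x^k, matching x^k gives (k+2)(k+1) a_{k+2} = (k^2 - n^2) a_k = (k - 2)(k + 2) a_k. The right side vanishes at k = 2, so the series with the parity of 2 terminates at degree 2.
Standard normalization: leading coefficient of T_n is 2^(n-1), so a_2 = 2^1 = 2. Work downward with a_k = (k+1)(k+2) a_{k+2} / ((k - 2)(k + 2)):
  a_0 = (1)(2)(2) / ((0 - 2)(0 + 2)) = 4/(-4) = -1
Hence T_2(x) = 2 x^2 - 1.

T_2(x); series = 2 x^2 - 1


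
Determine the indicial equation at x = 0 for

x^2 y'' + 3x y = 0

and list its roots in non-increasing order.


Divide by x^2 to reach normal form y'' + P_1(x) y' + P_2(x) y = 0 with P_1(x) = 0 and P_2(x) = 3/x.
x = 0 is a singular point because the y-coefficient 3/x has a pole at x = 0.
It is a regular singular point because x P_1(x) = p(x) = 0 and x^2 P_2(x) = q(x) = 3x are polynomials, hence analytic at x = 0.
p(0) = 0,  q(0) = 0.
Indicial equation: r(r-1) + p(0) r + q(0) = 0, i.e. r^2 + (p(0) - 1) r + q(0) = 0, i.e. r^2 - 1 r = 0.
Discriminant: (-1)^2 - 4(0) = 1, so r = (1 ± 1)/2.
Solving: r_1 = 1, r_2 = 0.

indicial: r^2 - 1 r = 0; roots r_1 = 1, r_2 = 0


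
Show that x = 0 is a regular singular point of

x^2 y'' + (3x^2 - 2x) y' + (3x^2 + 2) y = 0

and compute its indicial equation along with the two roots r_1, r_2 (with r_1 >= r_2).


Divide by x^2 to reach normal form y'' + P_1(x) y' + P_2(x) y = 0 with P_1(x) = 3 - 2/x and P_2(x) = 3 + 2/x^2.
x = 0 is a singular point because the y'-coefficient 3 - 2/x has a pole at x = 0 and the y-coefficient 3 + 2/x^2 has a pole at x = 0.
It is a regular singular point because x P_1(x) = p(x) = 3x - 2 and x^2 P_2(x) = q(x) = 3x^2 + 2 are polynomials, hence analytic at x = 0.
p(0) = -2,  q(0) = 2.
Indicial equation: r(r-1) + p(0) r + q(0) = 0, i.e. r^2 + (p(0) - 1) r + q(0) = 0, i.e. r^2 - 3 r + 2 = 0.
Discriminant: (-3)^2 - 4(2) = 1, so r = (3 ± 1)/2.
Solving: r_1 = 2, r_2 = 1.

indicial: r^2 - 3 r + 2 = 0; roots r_1 = 2, r_2 = 1


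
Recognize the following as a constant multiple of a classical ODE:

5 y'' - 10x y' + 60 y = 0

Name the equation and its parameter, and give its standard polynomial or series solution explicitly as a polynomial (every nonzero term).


All three coefficients share the factor 5; dividing through by 5 gives  y'' - 2x y' + 12 y = 0.
This matches the Hermite equation y'' - 2x y' + 2n y = 0 with 2n = 12, so n = 6; the polynomial solution is H_6(x).
With y = sum_k a_k x^k, matching x^k gives (k+2)(k+1) a_{k+2} = 2(k - n) a_k = 2(k - 6) a_k. The right side vanishes at k = 6, so the series with the parity of 6 terminates at degree 6.
Standard normalization: leading coefficient of H_n is 2^n, so a_6 = 2^6 = 64. Work downward with a_k = (k+1)(k+2) a_{k+2} / (2(k - n)):
  a_4 = (5)(6)(64) / (2(4 - 6)) = 1920/(-4) = -480
  a_2 = (3)(4)(-480) / (2(2 - 6)) = -5760/(-8) = 720
  a_0 = (1)(2)(720) / (2(0 - 6)) = 1440/(-12) = -120
Hence H_6(x) = 64 x^6 - 480 x^4 + 720 x^2 - 120.

H_6(x); series = 64 x^6 - 480 x^4 + 720 x^2 - 120


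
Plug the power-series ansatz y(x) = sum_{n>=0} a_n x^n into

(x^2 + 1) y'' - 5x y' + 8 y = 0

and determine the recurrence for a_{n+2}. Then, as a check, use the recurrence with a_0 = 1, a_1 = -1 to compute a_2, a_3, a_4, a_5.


Substitute y = sum_n a_n x^n.
(1 + 1 x^2) y'' contributes (n+2)(n+1) a_{n+2} + n(n-1) a_n at x^n.
-5 x y'(x) contributes -5 n a_n at x^n.
8 y(x) contributes 8 a_n at x^n.
Matching x^n: (n+2)(n+1) a_{n+2} + (n(n-1) - 5 n + 8) a_n = 0.
Thus a_{n+2} = (-n(n-1) + 5 n - 8) / ((n+1)(n+2)) * a_n.

Check with a_0 = 1, a_1 = -1 (apply the recurrence for n = 0, 1, 2, 3): a_0 = 1, a_1 = -1, a_2 = -4, a_3 = 1/2, a_4 = 0, a_5 = 1/40.

a_(n+2) = (-n(n-1) + 5 n - 8) / ((n+1)(n+2)) * a_n; check: a_0 = 1, a_1 = -1, a_2 = -4, a_3 = 1/2, a_4 = 0, a_5 = 1/40


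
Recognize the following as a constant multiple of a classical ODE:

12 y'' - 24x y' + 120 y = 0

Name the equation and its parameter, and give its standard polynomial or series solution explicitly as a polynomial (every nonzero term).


All three coefficients share the factor 12; dividing through by 12 gives  y'' - 2x y' + 10 y = 0.
This matches the Hermite equation y'' - 2x y' + 2n y = 0 with 2n = 10, so n = 5; the polynomial solution is H_5(x).
With y = sum_k a_k x^k, matching x^k gives (k+2)(k+1) a_{k+2} = 2(k - n) a_k = 2(k - 5) a_k. The right side vanishes at k = 5, so the series with the parity of 5 terminates at degree 5.
Standard normalization: leading coefficient of H_n is 2^n, so a_5 = 2^5 = 32. Work downward with a_k = (k+1)(k+2) a_{k+2} / (2(k - n)):
  a_3 = (4)(5)(32) / (2(3 - 5)) = 640/(-4) = -160
  a_1 = (2)(3)(-160) / (2(1 - 5)) = -960/(-8) = 120
Hence H_5(x) = 32 x^5 - 160 x^3 + 120 x.

H_5(x); series = 32 x^5 - 160 x^3 + 120 x


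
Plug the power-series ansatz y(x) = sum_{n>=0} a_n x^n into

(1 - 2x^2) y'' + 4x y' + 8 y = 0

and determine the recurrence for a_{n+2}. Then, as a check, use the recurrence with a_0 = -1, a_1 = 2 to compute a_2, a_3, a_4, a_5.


Substitute y = sum_n a_n x^n.
(1 - 2 x^2) y'' contributes (n+2)(n+1) a_{n+2} - 2 n(n-1) a_n at x^n.
4 x y'(x) contributes 4 n a_n at x^n.
8 y(x) contributes 8 a_n at x^n.
Matching x^n: (n+2)(n+1) a_{n+2} + (-2 n(n-1) + 4 n + 8) a_n = 0.
Thus a_{n+2} = (2 n(n-1) - 4 n - 8) / ((n+1)(n+2)) * a_n.

Check with a_0 = -1, a_1 = 2 (apply the recurrence for n = 0, 1, 2, 3): a_0 = -1, a_1 = 2, a_2 = 4, a_3 = -4, a_4 = -4, a_5 = 8/5.

a_(n+2) = (2 n(n-1) - 4 n - 8) / ((n+1)(n+2)) * a_n; check: a_0 = -1, a_1 = 2, a_2 = 4, a_3 = -4, a_4 = -4, a_5 = 8/5


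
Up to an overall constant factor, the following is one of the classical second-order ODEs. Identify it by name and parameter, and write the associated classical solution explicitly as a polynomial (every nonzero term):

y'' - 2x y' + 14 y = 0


The equation is already in a standard form:  y'' - 2x y' + 14 y = 0.
This matches the Hermite equation y'' - 2x y' + 2n y = 0 with 2n = 14, so n = 7; the polynomial solution is H_7(x).
With y = sum_k a_k x^k, matching x^k gives (k+2)(k+1) a_{k+2} = 2(k - n) a_k = 2(k - 7) a_k. The right side vanishes at k = 7, so the series with the parity of 7 terminates at degree 7.
Standard normalization: leading coefficient of H_n is 2^n, so a_7 = 2^7 = 128. Work downward with a_k = (k+1)(k+2) a_{k+2} / (2(k - n)):
  a_5 = (6)(7)(128) / (2(5 - 7)) = 5376/(-4) = -1344
  a_3 = (4)(5)(-1344) / (2(3 - 7)) = -26880/(-8) = 3360
  a_1 = (2)(3)(3360) / (2(1 - 7)) = 20160/(-12) = -1680
Hence H_7(x) = 128 x^7 - 1344 x^5 + 3360 x^3 - 1680 x.

H_7(x); series = 128 x^7 - 1344 x^5 + 3360 x^3 - 1680 x


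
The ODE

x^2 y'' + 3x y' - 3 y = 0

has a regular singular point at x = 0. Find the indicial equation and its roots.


Divide by x^2 to reach normal form y'' + P_1(x) y' + P_2(x) y = 0 with P_1(x) = 3/x and P_2(x) = -3/x^2.
x = 0 is a singular point because the y'-coefficient 3/x has a pole at x = 0 and the y-coefficient -3/x^2 has a pole at x = 0.
It is a regular singular point because x P_1(x) = p(x) = 3 and x^2 P_2(x) = q(x) = -3 are polynomials, hence analytic at x = 0.
p(0) = 3,  q(0) = -3.
Indicial equation: r(r-1) + p(0) r + q(0) = 0, i.e. r^2 + (p(0) - 1) r + q(0) = 0, i.e. r^2 + 2 r - 3 = 0.
Discriminant: (2)^2 - 4(-3) = 16, so r = (-2 ± 4)/2.
Solving: r_1 = 1, r_2 = -3.

indicial: r^2 + 2 r - 3 = 0; roots r_1 = 1, r_2 = -3


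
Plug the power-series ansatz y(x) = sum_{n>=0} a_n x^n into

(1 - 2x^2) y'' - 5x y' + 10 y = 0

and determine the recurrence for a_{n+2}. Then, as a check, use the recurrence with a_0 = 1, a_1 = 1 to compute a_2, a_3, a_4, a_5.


Substitute y = sum_n a_n x^n.
(1 - 2 x^2) y'' contributes (n+2)(n+1) a_{n+2} - 2 n(n-1) a_n at x^n.
-5 x y'(x) contributes -5 n a_n at x^n.
10 y(x) contributes 10 a_n at x^n.
Matching x^n: (n+2)(n+1) a_{n+2} + (-2 n(n-1) - 5 n + 10) a_n = 0.
Thus a_{n+2} = (2 n(n-1) + 5 n - 10) / ((n+1)(n+2)) * a_n.

Check with a_0 = 1, a_1 = 1 (apply the recurrence for n = 0, 1, 2, 3): a_0 = 1, a_1 = 1, a_2 = -5, a_3 = -5/6, a_4 = -5/3, a_5 = -17/24.

a_(n+2) = (2 n(n-1) + 5 n - 10) / ((n+1)(n+2)) * a_n; check: a_0 = 1, a_1 = 1, a_2 = -5, a_3 = -5/6, a_4 = -5/3, a_5 = -17/24


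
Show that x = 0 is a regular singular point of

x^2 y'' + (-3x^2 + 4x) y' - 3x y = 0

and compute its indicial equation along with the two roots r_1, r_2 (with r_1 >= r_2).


Divide by x^2 to reach normal form y'' + P_1(x) y' + P_2(x) y = 0 with P_1(x) = -3 + 4/x and P_2(x) = -3/x.
x = 0 is a singular point because the y'-coefficient -3 + 4/x has a pole at x = 0 and the y-coefficient -3/x has a pole at x = 0.
It is a regular singular point because x P_1(x) = p(x) = 4 - 3x and x^2 P_2(x) = q(x) = -3x are polynomials, hence analytic at x = 0.
p(0) = 4,  q(0) = 0.
Indicial equation: r(r-1) + p(0) r + q(0) = 0, i.e. r^2 + (p(0) - 1) r + q(0) = 0, i.e. r^2 + 3 r = 0.
Discriminant: (3)^2 - 4(0) = 9, so r = (-3 ± 3)/2.
Solving: r_1 = 0, r_2 = -3.

indicial: r^2 + 3 r = 0; roots r_1 = 0, r_2 = -3


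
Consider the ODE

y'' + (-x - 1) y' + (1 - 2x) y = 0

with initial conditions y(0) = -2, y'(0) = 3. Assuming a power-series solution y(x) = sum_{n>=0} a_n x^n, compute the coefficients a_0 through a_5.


Ansatz: y(x) = sum_{n>=0} a_n x^n, so y'(x) = sum_{n>=1} n a_n x^(n-1) and y''(x) = sum_{n>=2} n(n-1) a_n x^(n-2).
Substitute into P(x) y'' + Q(x) y' + R(x) y = 0 with P(x) = 1, Q(x) = -x - 1, R(x) = 1 - 2x, and match powers of x.
Initial conditions: a_0 = -2, a_1 = 3.
Setting the coefficient of each power of x to zero and solving order by order (substituting the coefficients already found):
  x^0: 2 a_2 - a_1 + a_0 = 0  ->  2 a_2 = a_1 - a_0 = 5  ->  a_2 = 5/2
  x^1: 6 a_3 - 2 a_2 - 2 a_0 = 0  ->  6 a_3 = 2 a_2 + 2 a_0 = 1  ->  a_3 = 1/6
  x^2: 12 a_4 - 3 a_3 - a_2 - 2 a_1 = 0  ->  12 a_4 = 3 a_3 + a_2 + 2 a_1 = 9  ->  a_4 = 3/4
  x^3: 20 a_5 - 4 a_4 - 2 a_3 - 2 a_2 = 0  ->  20 a_5 = 4 a_4 + 2 a_3 + 2 a_2 = 25/3  ->  a_5 = 5/12
Truncated series: y(x) = -2 + 3 x + (5/2) x^2 + (1/6) x^3 + (3/4) x^4 + (5/12) x^5 + O(x^6).

a_0 = -2; a_1 = 3; a_2 = 5/2; a_3 = 1/6; a_4 = 3/4; a_5 = 5/12


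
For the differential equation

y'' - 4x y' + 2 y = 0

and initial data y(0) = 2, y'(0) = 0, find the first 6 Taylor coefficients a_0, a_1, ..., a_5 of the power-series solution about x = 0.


Ansatz: y(x) = sum_{n>=0} a_n x^n, so y'(x) = sum_{n>=1} n a_n x^(n-1) and y''(x) = sum_{n>=2} n(n-1) a_n x^(n-2).
Substitute into P(x) y'' + Q(x) y' + R(x) y = 0 with P(x) = 1, Q(x) = -4x, R(x) = 2, and match powers of x.
Initial conditions: a_0 = 2, a_1 = 0.
Setting the coefficient of each power of x to zero and solving order by order (substituting the coefficients already found):
  x^0: 2 a_2 + 2 a_0 = 0  ->  2 a_2 = -2 a_0 = -4  ->  a_2 = -2
  x^1: 6 a_3 - 2 a_1 = 0  ->  6 a_3 = 2 a_1 = 0  ->  a_3 = 0
  x^2: 12 a_4 - 6 a_2 = 0  ->  12 a_4 = 6 a_2 = -12  ->  a_4 = -1
  x^3: 20 a_5 - 10 a_3 = 0  ->  20 a_5 = 10 a_3 = 0  ->  a_5 = 0
Truncated series: y(x) = 2 - 2 x^2 - x^4 + O(x^6).

a_0 = 2; a_1 = 0; a_2 = -2; a_3 = 0; a_4 = -1; a_5 = 0
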